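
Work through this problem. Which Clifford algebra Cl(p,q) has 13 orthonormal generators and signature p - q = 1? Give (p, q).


We need p + q = 13 and p - q = 1.
Adding: 2p = 13 + 1 = 14, so p = 7.
Then q = 13 - 7 = 6.
(p, q) = (7, 6)


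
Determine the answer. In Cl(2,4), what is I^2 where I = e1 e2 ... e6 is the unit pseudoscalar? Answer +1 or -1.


The pseudoscalar I = e1...e_n (product of all n generators) of Cl(p,q) satisfies I^2 = (-1)^(q + n(n-1)/2).
p = 2, q = 4, n = p + q = 6
n(n-1)/2 = 6 * 5 / 2 = 15
Exponent = q + n(n-1)/2 = 4 + 15 = 19
I^2 = (-1)^19 = -1


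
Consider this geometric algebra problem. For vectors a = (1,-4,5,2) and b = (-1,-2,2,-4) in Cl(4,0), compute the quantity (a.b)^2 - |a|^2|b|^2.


a . b = 1*(-1) + (-4)*(-2) + 5*2 + 2*(-4)
= -1 + 8 + 10 + (-8) = 9
|a|^2 = 1^2 + (-4)^2 + 5^2 + 2^2 = 46
|b|^2 = (-1)^2 + (-2)^2 + 2^2 + (-4)^2 = 25
(a.b)^2 = 9^2 = 81
|a|^2 * |b|^2 = 46 * 25 = 1150
Result = 81 - 1150 = -1069


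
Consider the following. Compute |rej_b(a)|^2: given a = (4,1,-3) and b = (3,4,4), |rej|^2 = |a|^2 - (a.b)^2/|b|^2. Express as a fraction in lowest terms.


|a|^2 = 4^2 + 1^2 + (-3)^2 = 26
|b|^2 = 3^2 + 4^2 + 4^2 = 41
a . b = 4*3 + 1*4 + (-3)*4 = 4
(a.b)^2 = 4^2 = 16
|rej|^2 = 26 - 16/41
= (1066 - 16)/41
= 1050/41
In lowest terms: 1050/41


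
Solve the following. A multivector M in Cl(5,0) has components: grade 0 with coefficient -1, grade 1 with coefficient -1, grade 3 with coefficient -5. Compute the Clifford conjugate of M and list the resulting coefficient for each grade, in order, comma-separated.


Clifford conjugate sign for grade k: (-1)^(k(k+1)/2)
Grade 0: (-1)^(0*1/2) = (-1)^0 = 1, coeff -1 -> -1
Grade 1: (-1)^(1*2/2) = (-1)^1 = -1, coeff -1 -> 1
Grade 3: (-1)^(3*4/2) = (-1)^6 = 1, coeff -5 -> -5
Conjugated coefficients: -1, 1, -5


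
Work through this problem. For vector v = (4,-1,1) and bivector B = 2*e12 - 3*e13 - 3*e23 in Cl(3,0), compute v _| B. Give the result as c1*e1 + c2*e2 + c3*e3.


Left contraction v _| B = <vB>_1 (grade-1 part of the geometric product vB).
Using e1_|e12 = e2, e2_|e12 = -e1, e1_|e13 = e3, e3_|e13 = -e1, e2_|e23 = e3, e3_|e23 = -e2:
e1 coeff: -v2*b12 - v3*b13 = -(-1)*(2) - (1)*(-3) = 5
e2 coeff: v1*b12 - v3*b23 = (4)*(2) - (1)*(-3) = 11
e3 coeff: v1*b13 + v2*b23 = (4)*(-3) + (-1)*(-3) = -9
v _| B = 5*e1 + 11*e2 - 9*e3


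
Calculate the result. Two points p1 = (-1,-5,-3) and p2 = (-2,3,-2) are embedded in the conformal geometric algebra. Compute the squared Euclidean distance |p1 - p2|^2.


p1 - p2 = (1, -8, -1)
|p1 - p2|^2 = 1^2 + (-8)^2 + (-1)^2
= 1 + 64 + 1
= 66


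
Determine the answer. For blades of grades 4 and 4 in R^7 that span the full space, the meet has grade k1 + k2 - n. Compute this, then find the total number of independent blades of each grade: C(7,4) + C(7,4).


Meet grade = grade(A) + grade(B) - n
= 4 + 4 - 7 = 1
C(7,4) = 35
C(7,4) = 35
dim_A + dim_B = 35 + 35 = 70


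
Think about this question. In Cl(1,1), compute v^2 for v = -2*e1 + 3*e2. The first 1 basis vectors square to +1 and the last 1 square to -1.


v^2 = sum of c_i^2 * e_i^2
Positive signature terms (e_i^2 = +1): (-2)^2 = 4
Negative signature terms (e_j^2 = -1): 3^2 = 9
v^2 = 4 - 9 = -5


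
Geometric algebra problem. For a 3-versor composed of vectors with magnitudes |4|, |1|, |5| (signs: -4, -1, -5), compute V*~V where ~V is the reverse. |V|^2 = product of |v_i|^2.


Each vector v_i has |v_i|^2 = s_i^2
Squared scales: (-4)^2 = 16, (-1)^2 = 1, (-5)^2 = 25
|V|^2 = 16 * 1 * 25
= 400


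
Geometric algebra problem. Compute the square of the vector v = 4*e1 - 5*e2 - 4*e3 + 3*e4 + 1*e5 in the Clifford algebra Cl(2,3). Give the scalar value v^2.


v^2 = sum of c_i^2 * e_i^2
Positive signature terms (e_i^2 = +1): 4^2 + (-5)^2 = 41
Negative signature terms (e_j^2 = -1): (-4)^2 + 3^2 + 1^2 = 26
v^2 = 41 - 26 = 15


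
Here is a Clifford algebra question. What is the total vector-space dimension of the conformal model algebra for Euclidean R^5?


The conformal model of R^5 uses Cl(6,1): the 5 Euclidean generators plus two extra orthogonal generators e+ (e+^2 = +1) and e- (e-^2 = -1), from which the null vectors e0, einf are built.
Number of generators m = 5 + 2 = 7.
dim Cl(p,q) = 2^m = 2^7 = 128


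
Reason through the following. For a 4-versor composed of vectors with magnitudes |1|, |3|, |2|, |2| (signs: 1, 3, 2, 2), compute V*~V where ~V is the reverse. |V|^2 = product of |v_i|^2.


Each vector v_i has |v_i|^2 = s_i^2
Squared scales: 1^2 = 1, 3^2 = 9, 2^2 = 4, 2^2 = 4
|V|^2 = 1 * 9 * 4 * 4
= 144


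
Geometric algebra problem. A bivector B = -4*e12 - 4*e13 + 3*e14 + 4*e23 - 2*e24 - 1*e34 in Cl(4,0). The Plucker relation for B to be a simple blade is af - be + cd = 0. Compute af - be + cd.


Plucker relation: af - be + cd
a*f = (-4)*(-1) = 4
b*e = (-4)*(-2) = 8
c*d = 3*4 = 12
af - be + cd = 4 - 8 + 12
= 8


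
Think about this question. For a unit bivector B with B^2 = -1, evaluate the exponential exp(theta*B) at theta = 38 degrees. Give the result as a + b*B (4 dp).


For a unit bivector B with B^2 = -1, the exponential series gives
e^(theta*B) = cos(theta) + sin(theta)*B (the GA analogue of Euler's formula).
theta = 38 degrees = 0.663225 rad
cos(38 deg) = 0.7880
sin(38 deg) = 0.6157
exp(theta*B) = 0.7880 + 0.6157*B


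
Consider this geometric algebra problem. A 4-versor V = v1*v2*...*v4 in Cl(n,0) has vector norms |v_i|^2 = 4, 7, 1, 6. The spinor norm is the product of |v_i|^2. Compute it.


Spinor norm N(V) = |v1|^2 * |v2|^2 * ... * |v4|^2
= 4 * 7 * 1 * 6
Running product: 4, 28, 28, 168
N(V) = 168


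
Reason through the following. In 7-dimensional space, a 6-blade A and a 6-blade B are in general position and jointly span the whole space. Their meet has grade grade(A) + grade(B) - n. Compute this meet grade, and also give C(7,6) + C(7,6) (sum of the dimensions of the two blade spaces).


Meet grade = grade(A) + grade(B) - n
= 6 + 6 - 7 = 5
C(7,6) = 7
C(7,6) = 7
dim_A + dim_B = 7 + 7 = 14


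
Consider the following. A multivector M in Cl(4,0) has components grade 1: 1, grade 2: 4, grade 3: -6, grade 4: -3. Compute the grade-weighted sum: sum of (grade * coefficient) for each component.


Grade-weighted sum = sum of grade_k * coefficient_k
1*1 = 1
2*4 = 8
3*(-6) = -18
4*(-3) = -12
Total = 1 + 8 + (-18) + (-12) = -21


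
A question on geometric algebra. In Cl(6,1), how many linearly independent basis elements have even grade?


Even subalgebra dimension = 2^(n-1)
n = 6 + 1 = 7
2^(7 - 1) = 2^6 = 64
Verification: sum of C(7,k) for even k = 1 + 21 + 35 + 7 = 64
Result = 64


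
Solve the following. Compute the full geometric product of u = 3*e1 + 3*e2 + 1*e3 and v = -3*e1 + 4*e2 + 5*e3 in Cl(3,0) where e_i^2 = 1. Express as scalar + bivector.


In Cl(3,0): e_i^2 = 1, e_ie_j = -e_je_i for i != j.
Scalar part = u . v = 3*(-3) + 3*4 + 1*5
= -9 + 12 + 5 = 8
e12 coeff = 3*4 - 3*(-3) = 12 - (-9) = 21
e13 coeff = 3*5 - 1*(-3) = 15 - (-3) = 18
e23 coeff = 3*5 - 1*4 = 15 - 4 = 11
uv = 8 + 21*e12 + 18*e13 + 11*e23


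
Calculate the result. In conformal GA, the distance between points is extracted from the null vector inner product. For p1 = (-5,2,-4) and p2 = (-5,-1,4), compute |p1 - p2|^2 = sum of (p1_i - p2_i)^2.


p1 - p2 = (0, 3, -8)
|p1 - p2|^2 = 0^2 + 3^2 + (-8)^2
= 0 + 9 + 64
= 73


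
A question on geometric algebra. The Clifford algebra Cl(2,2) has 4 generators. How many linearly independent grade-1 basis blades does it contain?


Number of grade-k basis blades in Cl(p,q) with n = p + q is C(n, k).
n = 2 + 2 = 4
C(4, 1) = 4! / (1! * 3!)
= 24 / (1 * 6)
= 4


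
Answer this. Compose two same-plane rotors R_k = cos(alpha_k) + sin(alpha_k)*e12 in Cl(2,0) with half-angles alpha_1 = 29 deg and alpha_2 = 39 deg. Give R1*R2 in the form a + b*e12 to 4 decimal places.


Same-plane rotors commute and their half-angles add:
R1*R2 = cos(a1 + a2) + sin(a1 + a2)*e12.
a1 + a2 = 29 + 39 = 68 deg
cos(68 deg) = 0.3746
sin(68 deg) = 0.9272
R1*R2 = 0.3746 + 0.9272*e12


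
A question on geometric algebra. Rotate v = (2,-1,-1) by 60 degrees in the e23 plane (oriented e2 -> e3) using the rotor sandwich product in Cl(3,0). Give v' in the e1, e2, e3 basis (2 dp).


Rotor R = cos(30deg) - sin(30deg)*e23
Rotation angle theta = 2 * 30 = 60 degrees in the e23 plane (e2 -> e3).
The component perpendicular to the plane (e1) is invariant: v'_1 = v1 = 2.00
cos(60deg) = 0.5000, sin(60deg) = 0.8660
v'_2 = v2*cos(theta) - v3*sin(theta) = -1*0.5000 - (-1)*0.8660 = 0.37
v'_3 = v2*sin(theta) + v3*cos(theta) = -1*0.8660 + (-1)*0.5000 = -1.37
v' = 2.00*e1 + 0.37*e2 - 1.37*e3


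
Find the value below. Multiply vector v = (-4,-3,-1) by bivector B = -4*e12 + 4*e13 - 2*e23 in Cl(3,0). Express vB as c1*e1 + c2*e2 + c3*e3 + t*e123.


vB has grade-1 (vector) and grade-3 (trivector) parts: vB = (v _| B) + (v ^ B).
Vector part <vB>_1:
  e1: -v2*b12 - v3*b13 = -(-3)*(-4) - (-1)*(4) = -8
  e2: v1*b12 - v3*b23 = (-4)*(-4) - (-1)*(-2) = 14
  e3: v1*b13 + v2*b23 = (-4)*(4) + (-3)*(-2) = -10
Trivector part <vB>_3:
  e123: v1*b23 - v2*b13 + v3*b12 = (-4)*(-2) - (-3)*(4) + (-1)*(-4) = 24
vB = -8*e1 + 14*e2 - 10*e3 + 24*e123


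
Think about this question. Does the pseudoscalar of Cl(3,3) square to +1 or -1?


The pseudoscalar I = e1...e_n (product of all n generators) of Cl(p,q) satisfies I^2 = (-1)^(q + n(n-1)/2).
p = 3, q = 3, n = p + q = 6
n(n-1)/2 = 6 * 5 / 2 = 15
Exponent = q + n(n-1)/2 = 3 + 15 = 18
I^2 = (-1)^18 = +1


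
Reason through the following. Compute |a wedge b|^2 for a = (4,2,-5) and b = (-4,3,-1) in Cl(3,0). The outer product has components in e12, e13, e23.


a wedge b = (a1*b2 - a2*b1)*e12 + (a1*b3 - a3*b1)*e13 + (a2*b3 - a3*b2)*e23
e12 coeff: 4*3 - 2*(-4) = 12 - (-8) = 20
e13 coeff: 4*(-1) - (-5)*(-4) = -4 - 20 = -24
e23 coeff: 2*(-1) - (-5)*3 = -2 - (-15) = 13
|a wedge b|^2 = 20^2 + (-24)^2 + 13^2
= 400 + 576 + 169
= 1145


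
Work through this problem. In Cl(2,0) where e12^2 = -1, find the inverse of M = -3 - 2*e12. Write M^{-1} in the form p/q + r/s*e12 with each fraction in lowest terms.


M = -3 - 2*e12, where e12^2 = -1.
Since M commutes with its reverse ~M = a - b*e12, M * ~M = a^2 - b^2*e12^2 = a^2 + b^2.
So M^{-1} = ~M / (a^2 + b^2) = (a - b*e12)/(a^2 + b^2).
a^2 + b^2 = 9 + 4 = 13
Scalar part = -3/13 = -3/13
Bivector coeff = 2/13 = 2/13
M^{-1} = -3/13 + 2/13*e12


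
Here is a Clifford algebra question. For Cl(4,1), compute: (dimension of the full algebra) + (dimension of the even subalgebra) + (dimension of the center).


n = 4 + 1 = 5
Total dim = 2^5 = 32
Even subalgebra dim = 2^4 = 16
n is odd, so center dim = 2
Sum = 32 + 16 + 2 = 50


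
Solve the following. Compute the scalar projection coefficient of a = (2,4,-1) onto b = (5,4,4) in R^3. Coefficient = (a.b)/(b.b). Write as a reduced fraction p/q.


Projection coefficient = (a . b) / (b . b)
a . b = 2*5 + 4*4 + (-1)*4
= 10 + 16 + (-4) = 22
b . b = 5^2 + 4^2 + 4^2
= 25 + 16 + 16 = 57
Coefficient = 22/57
In lowest terms: 22/57


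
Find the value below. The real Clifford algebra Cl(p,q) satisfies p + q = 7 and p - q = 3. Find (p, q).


We need p + q = 7 and p - q = 3.
Adding: 2p = 7 + 3 = 10, so p = 5.
Then q = 7 - 5 = 2.
(p, q) = (5, 2)


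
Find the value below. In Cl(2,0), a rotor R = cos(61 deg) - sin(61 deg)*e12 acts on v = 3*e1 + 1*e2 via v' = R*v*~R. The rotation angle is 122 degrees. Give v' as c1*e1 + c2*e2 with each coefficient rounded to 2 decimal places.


Rotor R = cos(61deg) - sin(61deg)*e12
Rotation angle theta = 2 * 61 = 122 degrees
v' = R*v*~R rotates v by theta.
cos(122deg) = -0.5299, sin(122deg) = 0.8480
v'_1 = 3*cos(122deg) - 1*sin(122deg)
= 3*(-0.5299) - 1*0.8480
= -2.44
v'_2 = 3*sin(122deg) + 1*cos(122deg)
= 3*0.8480 + 1*(-0.5299)
= 2.01
v' = -2.44*e1 + 2.01*e2


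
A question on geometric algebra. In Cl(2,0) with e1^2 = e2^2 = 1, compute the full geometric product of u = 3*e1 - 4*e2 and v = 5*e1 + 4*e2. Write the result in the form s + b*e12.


Expand: (3*e1 - 4*e2)(5*e1 + 4*e2)
= 3*5*e1e1 + 3*4*e1e2 + (-4)*5*e2e1 + (-4)*4*e2e2
Using e1^2 = e2^2 = 1, e2e1 = -e1e2:
Scalar part s = 3*5 + (-4)*4 = 15 + (-16) = -1
Bivector part b = 3*4 - (-4)*5 = 12 - (-20) = 32
uv = -1 + 32*e12


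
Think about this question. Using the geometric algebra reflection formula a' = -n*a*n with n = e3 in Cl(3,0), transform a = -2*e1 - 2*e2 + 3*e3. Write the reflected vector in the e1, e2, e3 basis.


Reflection formula: a' = -n*a*n, with n = e3 (unit vector, n^2 = 1).
For reflection through hyperplane perp to e3:
The component along e3 flips sign, others stay.
a = (-2, -2, 3)
a' = (-2, -2, -3)
a' = -2*e1 - 2*e2 - 3*e3


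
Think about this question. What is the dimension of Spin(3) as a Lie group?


Spin(n) double-covers SO(n); both have Lie algebra so(n) of dimension n(n-1)/2.
n = 3
n(n-1) = 3 * 2 = 6
dim Spin(3) = 6/2 = 3


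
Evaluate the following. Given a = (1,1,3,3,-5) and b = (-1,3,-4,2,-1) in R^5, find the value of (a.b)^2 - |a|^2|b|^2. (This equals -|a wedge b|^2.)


a . b = 1*(-1) + 1*3 + 3*(-4) + 3*2 + (-5)*(-1)
= -1 + 3 + (-12) + 6 + 5 = 1
|a|^2 = 1^2 + 1^2 + 3^2 + 3^2 + (-5)^2 = 45
|b|^2 = (-1)^2 + 3^2 + (-4)^2 + 2^2 + (-1)^2 = 31
(a.b)^2 = 1^2 = 1
|a|^2 * |b|^2 = 45 * 31 = 1395
Result = 1 - 1395 = -1394


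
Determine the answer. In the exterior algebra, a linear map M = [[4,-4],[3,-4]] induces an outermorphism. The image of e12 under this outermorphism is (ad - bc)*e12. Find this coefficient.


The outermorphism of a linear map f sends e1^e2 to f(e1)^f(e2).
f(e1) = 4*e1 + 3*e2
f(e2) = -4*e1 - 4*e2
f(e1) ^ f(e2) = (4*e1 + 3*e2) ^ (-4*e1 - 4*e2)
= 4*(-4)*e12 + 3*(-4)*e21
= (-16 - (-12))*e12
= -4*e12
Coefficient = -4


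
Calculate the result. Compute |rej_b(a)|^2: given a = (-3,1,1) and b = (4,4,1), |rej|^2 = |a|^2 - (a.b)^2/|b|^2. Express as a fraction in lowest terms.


|a|^2 = (-3)^2 + 1^2 + 1^2 = 11
|b|^2 = 4^2 + 4^2 + 1^2 = 33
a . b = (-3)*4 + 1*4 + 1*1 = -7
(a.b)^2 = (-7)^2 = 49
|rej|^2 = 11 - 49/33
= (363 - 49)/33
= 314/33
In lowest terms: 314/33


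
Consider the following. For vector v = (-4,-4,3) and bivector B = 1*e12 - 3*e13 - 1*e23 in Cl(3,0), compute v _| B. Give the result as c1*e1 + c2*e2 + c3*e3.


Left contraction v _| B = <vB>_1 (grade-1 part of the geometric product vB).
Using e1_|e12 = e2, e2_|e12 = -e1, e1_|e13 = e3, e3_|e13 = -e1, e2_|e23 = e3, e3_|e23 = -e2:
e1 coeff: -v2*b12 - v3*b13 = -(-4)*(1) - (3)*(-3) = 13
e2 coeff: v1*b12 - v3*b23 = (-4)*(1) - (3)*(-1) = -1
e3 coeff: v1*b13 + v2*b23 = (-4)*(-3) + (-4)*(-1) = 16
v _| B = 13*e1 - 1*e2 + 16*e3


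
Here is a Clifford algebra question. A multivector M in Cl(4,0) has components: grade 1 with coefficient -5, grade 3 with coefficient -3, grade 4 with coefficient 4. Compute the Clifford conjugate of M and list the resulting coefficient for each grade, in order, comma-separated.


Clifford conjugate sign for grade k: (-1)^(k(k+1)/2)
Grade 1: (-1)^(1*2/2) = (-1)^1 = -1, coeff -5 -> 5
Grade 3: (-1)^(3*4/2) = (-1)^6 = 1, coeff -3 -> -3
Grade 4: (-1)^(4*5/2) = (-1)^10 = 1, coeff 4 -> 4
Conjugated coefficients: 5, -3, 4


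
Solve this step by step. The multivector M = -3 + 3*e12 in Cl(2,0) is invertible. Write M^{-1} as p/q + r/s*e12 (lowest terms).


M = -3 + 3*e12, where e12^2 = -1.
Since M commutes with its reverse ~M = a - b*e12, M * ~M = a^2 - b^2*e12^2 = a^2 + b^2.
So M^{-1} = ~M / (a^2 + b^2) = (a - b*e12)/(a^2 + b^2).
a^2 + b^2 = 9 + 9 = 18
Scalar part = -3/18 = -1/6
Bivector coeff = -3/18 = -1/6
M^{-1} = -1/6 - 1/6*e12


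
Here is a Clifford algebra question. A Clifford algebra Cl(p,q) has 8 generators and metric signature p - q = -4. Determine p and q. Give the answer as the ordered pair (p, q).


We need p + q = 8 and p - q = -4.
Adding: 2p = 8 + (-4) = 4, so p = 2.
Then q = 8 - 2 = 6.
(p, q) = (2, 6)


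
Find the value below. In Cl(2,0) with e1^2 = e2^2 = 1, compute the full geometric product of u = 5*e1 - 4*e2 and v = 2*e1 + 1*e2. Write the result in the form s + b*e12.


Expand: (5*e1 - 4*e2)(2*e1 + 1*e2)
= 5*2*e1e1 + 5*1*e1e2 + (-4)*2*e2e1 + (-4)*1*e2e2
Using e1^2 = e2^2 = 1, e2e1 = -e1e2:
Scalar part s = 5*2 + (-4)*1 = 10 + (-4) = 6
Bivector part b = 5*1 - (-4)*2 = 5 - (-8) = 13
uv = 6 + 13*e12


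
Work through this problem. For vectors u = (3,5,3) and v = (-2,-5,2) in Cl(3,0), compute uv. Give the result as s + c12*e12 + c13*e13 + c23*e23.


In Cl(3,0): e_i^2 = 1, e_ie_j = -e_je_i for i != j.
Scalar part = u . v = 3*(-2) + 5*(-5) + 3*2
= -6 + (-25) + 6 = -25
e12 coeff = 3*(-5) - 5*(-2) = -15 - (-10) = -5
e13 coeff = 3*2 - 3*(-2) = 6 - (-6) = 12
e23 coeff = 5*2 - 3*(-5) = 10 - (-15) = 25
uv = -25 - 5*e12 + 12*e13 + 25*e23


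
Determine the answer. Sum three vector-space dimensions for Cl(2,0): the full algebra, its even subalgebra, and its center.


n = 2 + 0 = 2
Total dim = 2^2 = 4
Even subalgebra dim = 2^1 = 2
n is even, so center dim = 1
Sum = 4 + 2 + 1 = 7


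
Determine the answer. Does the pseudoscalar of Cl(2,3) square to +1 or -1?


The pseudoscalar I = e1...e_n (product of all n generators) of Cl(p,q) satisfies I^2 = (-1)^(q + n(n-1)/2).
p = 2, q = 3, n = p + q = 5
n(n-1)/2 = 5 * 4 / 2 = 10
Exponent = q + n(n-1)/2 = 3 + 10 = 13
I^2 = (-1)^13 = -1


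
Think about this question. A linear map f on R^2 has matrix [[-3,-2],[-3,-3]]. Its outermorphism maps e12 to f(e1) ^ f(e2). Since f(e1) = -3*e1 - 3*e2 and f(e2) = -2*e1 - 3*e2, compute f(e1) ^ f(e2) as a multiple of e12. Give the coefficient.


The outermorphism of a linear map f sends e1^e2 to f(e1)^f(e2).
f(e1) = -3*e1 - 3*e2
f(e2) = -2*e1 - 3*e2
f(e1) ^ f(e2) = (-3*e1 - 3*e2) ^ (-2*e1 - 3*e2)
= (-3)*(-3)*e12 + (-3)*(-2)*e21
= (9 - 6)*e12
= 3*e12
Coefficient = 3


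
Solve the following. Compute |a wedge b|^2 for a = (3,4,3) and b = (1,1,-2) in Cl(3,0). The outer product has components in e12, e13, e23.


a wedge b = (a1*b2 - a2*b1)*e12 + (a1*b3 - a3*b1)*e13 + (a2*b3 - a3*b2)*e23
e12 coeff: 3*1 - 4*1 = 3 - 4 = -1
e13 coeff: 3*(-2) - 3*1 = -6 - 3 = -9
e23 coeff: 4*(-2) - 3*1 = -8 - 3 = -11
|a wedge b|^2 = (-1)^2 + (-9)^2 + (-11)^2
= 1 + 81 + 121
= 203


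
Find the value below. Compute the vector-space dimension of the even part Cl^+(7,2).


Even subalgebra dimension = 2^(n-1)
n = 7 + 2 = 9
2^(9 - 1) = 2^8 = 256
Verification: sum of C(9,k) for even k = 1 + 36 + 126 + 84 + 9 = 256
Result = 256


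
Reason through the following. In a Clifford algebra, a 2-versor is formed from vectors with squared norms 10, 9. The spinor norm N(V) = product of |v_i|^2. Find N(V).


Spinor norm N(V) = |v1|^2 * |v2|^2 * ... * |v2|^2
= 10 * 9
Running product: 10, 90
N(V) = 90


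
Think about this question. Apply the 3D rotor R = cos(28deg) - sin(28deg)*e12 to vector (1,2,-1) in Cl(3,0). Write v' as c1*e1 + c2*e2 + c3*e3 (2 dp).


Rotor R = cos(28deg) - sin(28deg)*e12
Rotation angle theta = 2 * 28 = 56 degrees in the e12 plane (e1 -> e2).
The component perpendicular to the plane (e3) is invariant: v'_3 = v3 = -1.00
cos(56deg) = 0.5592, sin(56deg) = 0.8290
v'_1 = v1*cos(theta) - v2*sin(theta) = 1*0.5592 - 2*0.8290 = -1.10
v'_2 = v1*sin(theta) + v2*cos(theta) = 1*0.8290 + 2*0.5592 = 1.95
v' = -1.10*e1 + 1.95*e2 - 1.00*e3


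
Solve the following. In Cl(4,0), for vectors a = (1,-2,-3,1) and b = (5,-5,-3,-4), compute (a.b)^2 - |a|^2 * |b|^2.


a . b = 1*5 + (-2)*(-5) + (-3)*(-3) + 1*(-4)
= 5 + 10 + 9 + (-4) = 20
|a|^2 = 1^2 + (-2)^2 + (-3)^2 + 1^2 = 15
|b|^2 = 5^2 + (-5)^2 + (-3)^2 + (-4)^2 = 75
(a.b)^2 = 20^2 = 400
|a|^2 * |b|^2 = 15 * 75 = 1125
Result = 400 - 1125 = -725


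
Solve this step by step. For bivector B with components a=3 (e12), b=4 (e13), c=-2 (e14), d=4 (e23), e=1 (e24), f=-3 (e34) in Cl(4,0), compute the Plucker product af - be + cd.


Plucker relation: af - be + cd
a*f = 3*(-3) = -9
b*e = 4*1 = 4
c*d = (-2)*4 = -8
af - be + cd = -9 - 4 + (-8)
= -21


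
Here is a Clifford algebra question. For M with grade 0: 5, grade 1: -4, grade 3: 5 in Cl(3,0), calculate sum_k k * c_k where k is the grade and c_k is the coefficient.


Grade-weighted sum = sum of grade_k * coefficient_k
0*5 = 0
1*(-4) = -4
3*5 = 15
Total = 0 + (-4) + 15 = 11


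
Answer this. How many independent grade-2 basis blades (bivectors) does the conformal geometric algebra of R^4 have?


The conformal model of R^4 uses Cl(5,1) with m = 4 + 2 = 6 generators.
Number of grade-2 blades = C(m, 2) = C(6, 2)
= 6*5/2 = 15


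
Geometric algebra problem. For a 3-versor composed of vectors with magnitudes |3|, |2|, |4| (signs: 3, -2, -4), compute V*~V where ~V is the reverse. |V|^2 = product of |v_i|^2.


Each vector v_i has |v_i|^2 = s_i^2
Squared scales: 3^2 = 9, (-2)^2 = 4, (-4)^2 = 16
|V|^2 = 9 * 4 * 16
= 576


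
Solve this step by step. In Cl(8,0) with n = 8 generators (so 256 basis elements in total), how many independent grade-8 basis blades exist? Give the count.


Number of grade-k basis blades in Cl(p,q) with n = p + q is C(n, k).
n = 8 + 0 = 8
C(8, 8) = 8! / (8! * 0!)
= 40320 / (40320 * 1)
= 1


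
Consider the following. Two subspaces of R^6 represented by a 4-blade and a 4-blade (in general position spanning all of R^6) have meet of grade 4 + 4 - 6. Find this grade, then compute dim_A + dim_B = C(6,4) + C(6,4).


Meet grade = grade(A) + grade(B) - n
= 4 + 4 - 6 = 2
C(6,4) = 15
C(6,4) = 15
dim_A + dim_B = 15 + 15 = 30


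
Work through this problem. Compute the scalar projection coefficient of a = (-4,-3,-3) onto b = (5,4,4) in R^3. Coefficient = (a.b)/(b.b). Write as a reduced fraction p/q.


Projection coefficient = (a . b) / (b . b)
a . b = (-4)*5 + (-3)*4 + (-3)*4
= -20 + (-12) + (-12) = -44
b . b = 5^2 + 4^2 + 4^2
= 25 + 16 + 16 = 57
Coefficient = -44/57
In lowest terms: -44/57


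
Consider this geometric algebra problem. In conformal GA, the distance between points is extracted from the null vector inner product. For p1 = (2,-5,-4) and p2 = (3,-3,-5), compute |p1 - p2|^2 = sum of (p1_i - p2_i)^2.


p1 - p2 = (-1, -2, 1)
|p1 - p2|^2 = (-1)^2 + (-2)^2 + 1^2
= 1 + 4 + 1
= 6


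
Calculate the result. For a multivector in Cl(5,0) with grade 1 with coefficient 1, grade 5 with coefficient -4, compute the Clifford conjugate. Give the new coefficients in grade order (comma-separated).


Clifford conjugate sign for grade k: (-1)^(k(k+1)/2)
Grade 1: (-1)^(1*2/2) = (-1)^1 = -1, coeff 1 -> -1
Grade 5: (-1)^(5*6/2) = (-1)^15 = -1, coeff -4 -> 4
Conjugated coefficients: -1, 4


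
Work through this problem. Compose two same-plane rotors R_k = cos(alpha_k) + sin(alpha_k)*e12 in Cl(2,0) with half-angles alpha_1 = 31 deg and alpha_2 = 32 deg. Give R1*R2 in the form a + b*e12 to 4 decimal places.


Same-plane rotors commute and their half-angles add:
R1*R2 = cos(a1 + a2) + sin(a1 + a2)*e12.
a1 + a2 = 31 + 32 = 63 deg
cos(63 deg) = 0.4540
sin(63 deg) = 0.8910
R1*R2 = 0.4540 + 0.8910*e12


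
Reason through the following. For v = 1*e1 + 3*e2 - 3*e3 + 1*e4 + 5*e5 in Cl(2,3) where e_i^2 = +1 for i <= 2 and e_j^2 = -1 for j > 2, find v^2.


v^2 = sum of c_i^2 * e_i^2
Positive signature terms (e_i^2 = +1): 1^2 + 3^2 = 10
Negative signature terms (e_j^2 = -1): (-3)^2 + 1^2 + 5^2 = 35
v^2 = 10 - 35 = -25


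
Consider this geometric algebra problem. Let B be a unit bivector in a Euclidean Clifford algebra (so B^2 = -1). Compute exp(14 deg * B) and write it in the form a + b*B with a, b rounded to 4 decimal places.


For a unit bivector B with B^2 = -1, the exponential series gives
e^(theta*B) = cos(theta) + sin(theta)*B (the GA analogue of Euler's formula).
theta = 14 degrees = 0.244346 rad
cos(14 deg) = 0.9703
sin(14 deg) = 0.2419
exp(theta*B) = 0.9703 + 0.2419*B


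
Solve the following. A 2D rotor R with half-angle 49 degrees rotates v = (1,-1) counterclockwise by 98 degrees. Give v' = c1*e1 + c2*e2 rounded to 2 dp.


Rotor R = cos(49deg) - sin(49deg)*e12
Rotation angle theta = 2 * 49 = 98 degrees
v' = R*v*~R rotates v by theta.
cos(98deg) = -0.1392, sin(98deg) = 0.9903
v'_1 = 1*cos(98deg) - (-1)*sin(98deg)
= 1*(-0.1392) - (-1)*0.9903
= 0.85
v'_2 = 1*sin(98deg) + (-1)*cos(98deg)
= 1*0.9903 + (-1)*(-0.1392)
= 1.13
v' = 0.85*e1 + 1.13*e2


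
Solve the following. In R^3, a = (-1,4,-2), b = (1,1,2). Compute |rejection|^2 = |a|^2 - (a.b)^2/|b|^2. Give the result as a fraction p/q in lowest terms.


|a|^2 = (-1)^2 + 4^2 + (-2)^2 = 21
|b|^2 = 1^2 + 1^2 + 2^2 = 6
a . b = (-1)*1 + 4*1 + (-2)*2 = -1
(a.b)^2 = (-1)^2 = 1
|rej|^2 = 21 - 1/6
= (126 - 1)/6
= 125/6
In lowest terms: 125/6


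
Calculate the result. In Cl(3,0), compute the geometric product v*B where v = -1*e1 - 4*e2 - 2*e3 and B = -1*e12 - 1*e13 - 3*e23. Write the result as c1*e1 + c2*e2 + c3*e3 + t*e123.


vB has grade-1 (vector) and grade-3 (trivector) parts: vB = (v _| B) + (v ^ B).
Vector part <vB>_1:
  e1: -v2*b12 - v3*b13 = -(-4)*(-1) - (-2)*(-1) = -6
  e2: v1*b12 - v3*b23 = (-1)*(-1) - (-2)*(-3) = -5
  e3: v1*b13 + v2*b23 = (-1)*(-1) + (-4)*(-3) = 13
Trivector part <vB>_3:
  e123: v1*b23 - v2*b13 + v3*b12 = (-1)*(-3) - (-4)*(-1) + (-2)*(-1) = 1
vB = -6*e1 - 5*e2 + 13*e3 + 1*e123


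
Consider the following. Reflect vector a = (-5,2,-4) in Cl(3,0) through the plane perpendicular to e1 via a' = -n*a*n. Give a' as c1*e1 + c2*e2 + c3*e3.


Reflection formula: a' = -n*a*n, with n = e1 (unit vector, n^2 = 1).
For reflection through hyperplane perp to e1:
The component along e1 flips sign, others stay.
a = (-5, 2, -4)
a' = (5, 2, -4)
a' = 5*e1 + 2*e2 - 4*e3


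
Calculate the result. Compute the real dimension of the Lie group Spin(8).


Spin(n) double-covers SO(n); both have Lie algebra so(n) of dimension n(n-1)/2.
n = 8
n(n-1) = 8 * 7 = 56
dim Spin(8) = 56/2 = 28


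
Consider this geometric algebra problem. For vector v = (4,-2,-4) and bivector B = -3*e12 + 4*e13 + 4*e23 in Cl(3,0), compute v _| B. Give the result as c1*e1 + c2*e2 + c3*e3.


Left contraction v _| B = <vB>_1 (grade-1 part of the geometric product vB).
Using e1_|e12 = e2, e2_|e12 = -e1, e1_|e13 = e3, e3_|e13 = -e1, e2_|e23 = e3, e3_|e23 = -e2:
e1 coeff: -v2*b12 - v3*b13 = -(-2)*(-3) - (-4)*(4) = 10
e2 coeff: v1*b12 - v3*b23 = (4)*(-3) - (-4)*(4) = 4
e3 coeff: v1*b13 + v2*b23 = (4)*(4) + (-2)*(4) = 8
v _| B = 10*e1 + 4*e2 + 8*e3


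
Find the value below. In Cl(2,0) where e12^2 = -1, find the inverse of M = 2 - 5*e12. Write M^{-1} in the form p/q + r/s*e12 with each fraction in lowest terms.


M = 2 - 5*e12, where e12^2 = -1.
Since M commutes with its reverse ~M = a - b*e12, M * ~M = a^2 - b^2*e12^2 = a^2 + b^2.
So M^{-1} = ~M / (a^2 + b^2) = (a - b*e12)/(a^2 + b^2).
a^2 + b^2 = 4 + 25 = 29
Scalar part = 2/29 = 2/29
Bivector coeff = 5/29 = 5/29
M^{-1} = 2/29 + 5/29*e12


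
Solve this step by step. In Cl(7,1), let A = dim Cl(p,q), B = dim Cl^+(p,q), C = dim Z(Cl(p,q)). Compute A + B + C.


n = 7 + 1 = 8
Total dim = 2^8 = 256
Even subalgebra dim = 2^7 = 128
n is even, so center dim = 1
Sum = 256 + 128 + 1 = 385


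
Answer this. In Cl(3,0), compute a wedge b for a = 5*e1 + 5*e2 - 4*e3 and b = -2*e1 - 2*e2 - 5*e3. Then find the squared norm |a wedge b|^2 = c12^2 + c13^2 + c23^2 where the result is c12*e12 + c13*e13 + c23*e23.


a wedge b = (a1*b2 - a2*b1)*e12 + (a1*b3 - a3*b1)*e13 + (a2*b3 - a3*b2)*e23
e12 coeff: 5*(-2) - 5*(-2) = -10 - (-10) = 0
e13 coeff: 5*(-5) - (-4)*(-2) = -25 - 8 = -33
e23 coeff: 5*(-5) - (-4)*(-2) = -25 - 8 = -33
|a wedge b|^2 = 0^2 + (-33)^2 + (-33)^2
= 0 + 1089 + 1089
= 2178


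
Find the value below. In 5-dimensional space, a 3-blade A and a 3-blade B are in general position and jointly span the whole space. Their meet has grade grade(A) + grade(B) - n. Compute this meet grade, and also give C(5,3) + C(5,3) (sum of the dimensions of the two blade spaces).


Meet grade = grade(A) + grade(B) - n
= 3 + 3 - 5 = 1
C(5,3) = 10
C(5,3) = 10
dim_A + dim_B = 10 + 10 = 20


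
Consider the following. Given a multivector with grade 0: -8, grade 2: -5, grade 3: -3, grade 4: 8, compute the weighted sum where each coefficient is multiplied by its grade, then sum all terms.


Grade-weighted sum = sum of grade_k * coefficient_k
0*(-8) = 0
2*(-5) = -10
3*(-3) = -9
4*8 = 32
Total = 0 + (-10) + (-9) + 32 = 13


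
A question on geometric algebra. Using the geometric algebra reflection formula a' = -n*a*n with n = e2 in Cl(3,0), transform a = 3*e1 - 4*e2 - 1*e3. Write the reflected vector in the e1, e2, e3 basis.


Reflection formula: a' = -n*a*n, with n = e2 (unit vector, n^2 = 1).
For reflection through hyperplane perp to e2:
The component along e2 flips sign, others stay.
a = (3, -4, -1)
a' = (3, 4, -1)
a' = 3*e1 + 4*e2 - 1*e3


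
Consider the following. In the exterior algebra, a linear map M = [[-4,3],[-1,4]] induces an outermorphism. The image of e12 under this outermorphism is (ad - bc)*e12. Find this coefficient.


The outermorphism of a linear map f sends e1^e2 to f(e1)^f(e2).
f(e1) = -4*e1 - 1*e2
f(e2) = 3*e1 + 4*e2
f(e1) ^ f(e2) = (-4*e1 - 1*e2) ^ (3*e1 + 4*e2)
= (-4)*4*e12 + (-1)*3*e21
= (-16 - (-3))*e12
= -13*e12
Coefficient = -13


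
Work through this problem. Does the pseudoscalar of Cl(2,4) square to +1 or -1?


The pseudoscalar I = e1...e_n (product of all n generators) of Cl(p,q) satisfies I^2 = (-1)^(q + n(n-1)/2).
p = 2, q = 4, n = p + q = 6
n(n-1)/2 = 6 * 5 / 2 = 15
Exponent = q + n(n-1)/2 = 4 + 15 = 19
I^2 = (-1)^19 = -1


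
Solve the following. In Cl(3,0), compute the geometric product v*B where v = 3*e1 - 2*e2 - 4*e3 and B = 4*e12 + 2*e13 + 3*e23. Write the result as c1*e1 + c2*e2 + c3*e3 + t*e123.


vB has grade-1 (vector) and grade-3 (trivector) parts: vB = (v _| B) + (v ^ B).
Vector part <vB>_1:
  e1: -v2*b12 - v3*b13 = -(-2)*(4) - (-4)*(2) = 16
  e2: v1*b12 - v3*b23 = (3)*(4) - (-4)*(3) = 24
  e3: v1*b13 + v2*b23 = (3)*(2) + (-2)*(3) = 0
Trivector part <vB>_3:
  e123: v1*b23 - v2*b13 + v3*b12 = (3)*(3) - (-2)*(2) + (-4)*(4) = -3
vB = 16*e1 + 24*e2 + 0*e3 - 3*e123


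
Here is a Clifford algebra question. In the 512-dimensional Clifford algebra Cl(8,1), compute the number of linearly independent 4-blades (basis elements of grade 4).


Number of grade-k basis blades in Cl(p,q) with n = p + q is C(n, k).
n = 8 + 1 = 9
C(9, 4) = 9! / (4! * 5!)
= 362880 / (24 * 120)
= 126


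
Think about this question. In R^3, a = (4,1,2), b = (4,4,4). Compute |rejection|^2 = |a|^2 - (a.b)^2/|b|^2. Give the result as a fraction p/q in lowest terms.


|a|^2 = 4^2 + 1^2 + 2^2 = 21
|b|^2 = 4^2 + 4^2 + 4^2 = 48
a . b = 4*4 + 1*4 + 2*4 = 28
(a.b)^2 = 28^2 = 784
|rej|^2 = 21 - 784/48
= (1008 - 784)/48
= 224/48
In lowest terms: 14/3


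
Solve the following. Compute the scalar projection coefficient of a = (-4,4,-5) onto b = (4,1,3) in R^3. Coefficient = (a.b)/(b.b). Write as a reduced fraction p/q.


Projection coefficient = (a . b) / (b . b)
a . b = (-4)*4 + 4*1 + (-5)*3
= -16 + 4 + (-15) = -27
b . b = 4^2 + 1^2 + 3^2
= 16 + 1 + 9 = 26
Coefficient = -27/26
In lowest terms: -27/26


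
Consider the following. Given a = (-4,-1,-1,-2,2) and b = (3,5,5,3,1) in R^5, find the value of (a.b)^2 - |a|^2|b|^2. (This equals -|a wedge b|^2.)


a . b = (-4)*3 + (-1)*5 + (-1)*5 + (-2)*3 + 2*1
= -12 + (-5) + (-5) + (-6) + 2 = -26
|a|^2 = (-4)^2 + (-1)^2 + (-1)^2 + (-2)^2 + 2^2 = 26
|b|^2 = 3^2 + 5^2 + 5^2 + 3^2 + 1^2 = 69
(a.b)^2 = (-26)^2 = 676
|a|^2 * |b|^2 = 26 * 69 = 1794
Result = 676 - 1794 = -1118


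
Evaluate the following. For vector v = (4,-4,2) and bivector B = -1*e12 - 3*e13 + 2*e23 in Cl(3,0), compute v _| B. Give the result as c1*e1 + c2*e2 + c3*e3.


Left contraction v _| B = <vB>_1 (grade-1 part of the geometric product vB).
Using e1_|e12 = e2, e2_|e12 = -e1, e1_|e13 = e3, e3_|e13 = -e1, e2_|e23 = e3, e3_|e23 = -e2:
e1 coeff: -v2*b12 - v3*b13 = -(-4)*(-1) - (2)*(-3) = 2
e2 coeff: v1*b12 - v3*b23 = (4)*(-1) - (2)*(2) = -8
e3 coeff: v1*b13 + v2*b23 = (4)*(-3) + (-4)*(2) = -20
v _| B = 2*e1 - 8*e2 - 20*e3


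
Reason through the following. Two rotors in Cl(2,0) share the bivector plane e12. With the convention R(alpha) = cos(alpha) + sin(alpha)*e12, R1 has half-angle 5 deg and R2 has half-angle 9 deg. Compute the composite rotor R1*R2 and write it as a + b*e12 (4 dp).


Same-plane rotors commute and their half-angles add:
R1*R2 = cos(a1 + a2) + sin(a1 + a2)*e12.
a1 + a2 = 5 + 9 = 14 deg
cos(14 deg) = 0.9703
sin(14 deg) = 0.2419
R1*R2 = 0.9703 + 0.2419*e12


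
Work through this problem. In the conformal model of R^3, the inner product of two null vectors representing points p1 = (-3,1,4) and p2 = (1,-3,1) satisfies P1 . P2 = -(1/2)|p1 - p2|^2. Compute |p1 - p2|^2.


p1 - p2 = (-4, 4, 3)
|p1 - p2|^2 = (-4)^2 + 4^2 + 3^2
= 16 + 16 + 9
= 41


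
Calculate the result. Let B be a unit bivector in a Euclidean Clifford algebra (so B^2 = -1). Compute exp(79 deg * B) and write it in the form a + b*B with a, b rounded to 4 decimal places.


For a unit bivector B with B^2 = -1, the exponential series gives
e^(theta*B) = cos(theta) + sin(theta)*B (the GA analogue of Euler's formula).
theta = 79 degrees = 1.37881 rad
cos(79 deg) = 0.1908
sin(79 deg) = 0.9816
exp(theta*B) = 0.1908 + 0.9816*B


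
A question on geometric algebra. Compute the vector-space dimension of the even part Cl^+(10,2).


Even subalgebra dimension = 2^(n-1)
n = 10 + 2 = 12
2^(12 - 1) = 2^11 = 2048
Verification: sum of C(12,k) for even k = 1 + 66 + 495 + 924 + 495 + 66 + 1 = 2048
Result = 2048


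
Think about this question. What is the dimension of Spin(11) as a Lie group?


Spin(n) double-covers SO(n); both have Lie algebra so(n) of dimension n(n-1)/2.
n = 11
n(n-1) = 11 * 10 = 110
dim Spin(11) = 110/2 = 55


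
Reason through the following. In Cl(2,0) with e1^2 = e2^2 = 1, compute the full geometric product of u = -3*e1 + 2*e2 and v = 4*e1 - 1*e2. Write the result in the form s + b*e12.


Expand: (-3*e1 + 2*e2)(4*e1 - 1*e2)
= (-3)*4*e1e1 + (-3)*(-1)*e1e2 + 2*4*e2e1 + 2*(-1)*e2e2
Using e1^2 = e2^2 = 1, e2e1 = -e1e2:
Scalar part s = (-3)*4 + 2*(-1) = -12 + (-2) = -14
Bivector part b = (-3)*(-1) - 2*4 = 3 - 8 = -5
uv = -14 - 5*e12


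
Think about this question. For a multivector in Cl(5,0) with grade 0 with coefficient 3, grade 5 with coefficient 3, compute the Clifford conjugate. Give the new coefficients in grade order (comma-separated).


Clifford conjugate sign for grade k: (-1)^(k(k+1)/2)
Grade 0: (-1)^(0*1/2) = (-1)^0 = 1, coeff 3 -> 3
Grade 5: (-1)^(5*6/2) = (-1)^15 = -1, coeff 3 -> -3
Conjugated coefficients: 3, -3


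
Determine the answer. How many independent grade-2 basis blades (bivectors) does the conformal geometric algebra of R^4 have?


The conformal model of R^4 uses Cl(5,1) with m = 4 + 2 = 6 generators.
Number of grade-2 blades = C(m, 2) = C(6, 2)
= 6*5/2 = 15


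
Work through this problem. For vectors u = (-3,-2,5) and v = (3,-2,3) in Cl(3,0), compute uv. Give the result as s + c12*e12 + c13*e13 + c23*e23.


In Cl(3,0): e_i^2 = 1, e_ie_j = -e_je_i for i != j.
Scalar part = u . v = (-3)*3 + (-2)*(-2) + 5*3
= -9 + 4 + 15 = 10
e12 coeff = (-3)*(-2) - (-2)*3 = 6 - (-6) = 12
e13 coeff = (-3)*3 - 5*3 = -9 - 15 = -24
e23 coeff = (-2)*3 - 5*(-2) = -6 - (-10) = 4
uv = 10 + 12*e12 - 24*e13 + 4*e23


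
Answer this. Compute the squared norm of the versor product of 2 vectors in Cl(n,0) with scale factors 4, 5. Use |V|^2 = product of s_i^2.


Each vector v_i has |v_i|^2 = s_i^2
Squared scales: 4^2 = 16, 5^2 = 25
|V|^2 = 16 * 25
= 400


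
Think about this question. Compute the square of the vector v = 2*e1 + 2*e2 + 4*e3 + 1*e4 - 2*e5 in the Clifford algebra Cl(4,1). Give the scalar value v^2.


v^2 = sum of c_i^2 * e_i^2
Positive signature terms (e_i^2 = +1): 2^2 + 2^2 + 4^2 + 1^2 = 25
Negative signature terms (e_j^2 = -1): (-2)^2 = 4
v^2 = 25 - 4 = 21


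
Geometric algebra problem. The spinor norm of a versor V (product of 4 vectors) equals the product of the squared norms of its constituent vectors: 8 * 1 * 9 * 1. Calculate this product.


Spinor norm N(V) = |v1|^2 * |v2|^2 * ... * |v4|^2
= 8 * 1 * 9 * 1
Running product: 8, 8, 72, 72
N(V) = 72


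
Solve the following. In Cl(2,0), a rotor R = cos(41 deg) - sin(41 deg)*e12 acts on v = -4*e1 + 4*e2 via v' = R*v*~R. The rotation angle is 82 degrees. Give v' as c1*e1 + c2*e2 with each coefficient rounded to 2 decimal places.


Rotor R = cos(41deg) - sin(41deg)*e12
Rotation angle theta = 2 * 41 = 82 degrees
v' = R*v*~R rotates v by theta.
cos(82deg) = 0.1392, sin(82deg) = 0.9903
v'_1 = -4*cos(82deg) - 4*sin(82deg)
= -4*0.1392 - 4*0.9903
= -4.52
v'_2 = -4*sin(82deg) + 4*cos(82deg)
= -4*0.9903 + 4*0.1392
= -3.40
v' = -4.52*e1 - 3.40*e2


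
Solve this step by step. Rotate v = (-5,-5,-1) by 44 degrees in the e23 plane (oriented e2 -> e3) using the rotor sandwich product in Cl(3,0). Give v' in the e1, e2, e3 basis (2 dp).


Rotor R = cos(22deg) - sin(22deg)*e23
Rotation angle theta = 2 * 22 = 44 degrees in the e23 plane (e2 -> e3).
The component perpendicular to the plane (e1) is invariant: v'_1 = v1 = -5.00
cos(44deg) = 0.7193, sin(44deg) = 0.6947
v'_2 = v2*cos(theta) - v3*sin(theta) = -5*0.7193 - (-1)*0.6947 = -2.90
v'_3 = v2*sin(theta) + v3*cos(theta) = -5*0.6947 + (-1)*0.7193 = -4.19
v' = -5.00*e1 - 2.90*e2 - 4.19*e3


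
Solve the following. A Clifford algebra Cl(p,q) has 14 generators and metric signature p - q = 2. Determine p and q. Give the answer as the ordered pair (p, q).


We need p + q = 14 and p - q = 2.
Adding: 2p = 14 + 2 = 16, so p = 8.
Then q = 14 - 8 = 6.
(p, q) = (8, 6)


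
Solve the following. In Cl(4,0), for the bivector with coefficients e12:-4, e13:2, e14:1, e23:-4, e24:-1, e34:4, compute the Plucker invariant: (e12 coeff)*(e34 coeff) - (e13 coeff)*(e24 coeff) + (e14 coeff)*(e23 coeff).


Plucker relation: af - be + cd
a*f = (-4)*4 = -16
b*e = 2*(-1) = -2
c*d = 1*(-4) = -4
af - be + cd = -16 - (-2) + (-4)
= -18


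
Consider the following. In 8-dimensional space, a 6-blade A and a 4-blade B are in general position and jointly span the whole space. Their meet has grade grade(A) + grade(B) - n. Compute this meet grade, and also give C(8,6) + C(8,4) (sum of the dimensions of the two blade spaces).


Meet grade = grade(A) + grade(B) - n
= 6 + 4 - 8 = 2
C(8,6) = 28
C(8,4) = 70
dim_A + dim_B = 28 + 70 = 98


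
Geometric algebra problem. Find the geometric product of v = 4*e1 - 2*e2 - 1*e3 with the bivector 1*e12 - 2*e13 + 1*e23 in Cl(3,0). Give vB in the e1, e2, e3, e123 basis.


vB has grade-1 (vector) and grade-3 (trivector) parts: vB = (v _| B) + (v ^ B).
Vector part <vB>_1:
  e1: -v2*b12 - v3*b13 = -(-2)*(1) - (-1)*(-2) = 0
  e2: v1*b12 - v3*b23 = (4)*(1) - (-1)*(1) = 5
  e3: v1*b13 + v2*b23 = (4)*(-2) + (-2)*(1) = -10
Trivector part <vB>_3:
  e123: v1*b23 - v2*b13 + v3*b12 = (4)*(1) - (-2)*(-2) + (-1)*(1) = -1
vB = 0*e1 + 5*e2 - 10*e3 - 1*e123


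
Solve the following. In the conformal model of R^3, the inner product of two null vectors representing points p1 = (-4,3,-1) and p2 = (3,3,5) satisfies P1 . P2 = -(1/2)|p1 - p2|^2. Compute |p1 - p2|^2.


p1 - p2 = (-7, 0, -6)
|p1 - p2|^2 = (-7)^2 + 0^2 + (-6)^2
= 49 + 0 + 36
= 85


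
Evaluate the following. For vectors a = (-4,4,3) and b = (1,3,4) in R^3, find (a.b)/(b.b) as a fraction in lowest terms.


Projection coefficient = (a . b) / (b . b)
a . b = (-4)*1 + 4*3 + 3*4
= -4 + 12 + 12 = 20
b . b = 1^2 + 3^2 + 4^2
= 1 + 9 + 16 = 26
Coefficient = 20/26
In lowest terms: 10/13


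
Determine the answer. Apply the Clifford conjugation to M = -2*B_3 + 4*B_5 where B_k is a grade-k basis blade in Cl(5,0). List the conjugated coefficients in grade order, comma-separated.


Clifford conjugate sign for grade k: (-1)^(k(k+1)/2)
Grade 3: (-1)^(3*4/2) = (-1)^6 = 1, coeff -2 -> -2
Grade 5: (-1)^(5*6/2) = (-1)^15 = -1, coeff 4 -> -4
Conjugated coefficients: -2, -4


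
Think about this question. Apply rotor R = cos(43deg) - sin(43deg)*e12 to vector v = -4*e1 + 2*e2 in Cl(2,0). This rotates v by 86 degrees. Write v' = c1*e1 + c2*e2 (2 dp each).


Rotor R = cos(43deg) - sin(43deg)*e12
Rotation angle theta = 2 * 43 = 86 degrees
v' = R*v*~R rotates v by theta.
cos(86deg) = 0.0698, sin(86deg) = 0.9976
v'_1 = -4*cos(86deg) - 2*sin(86deg)
= -4*0.0698 - 2*0.9976
= -2.27
v'_2 = -4*sin(86deg) + 2*cos(86deg)
= -4*0.9976 + 2*0.0698
= -3.85
v' = -2.27*e1 - 3.85*e2
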